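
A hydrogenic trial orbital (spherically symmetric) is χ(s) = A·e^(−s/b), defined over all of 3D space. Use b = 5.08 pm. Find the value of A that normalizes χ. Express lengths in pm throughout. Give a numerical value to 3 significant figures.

The normalization condition is ∫|χ|² 4πs² ds = 1 from 0 to ∞.
In 3D with spherical symmetry the volume element is 4πs² ds.
With χ = A·e^(−s/b), the integral evaluates to A²·[π·b^3].
With b = 5.08: A² = 0.002428 and A = 0.04928.

A ≈ 0.0493 pm^(-3/2)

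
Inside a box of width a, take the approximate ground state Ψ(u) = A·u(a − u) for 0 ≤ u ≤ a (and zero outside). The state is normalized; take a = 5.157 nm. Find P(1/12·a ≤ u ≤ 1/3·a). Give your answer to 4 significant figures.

|Ψ|² is the probability density, so P = ∫_{1/12·a}^{1/3·a} |Ψ|² du.
The normalization integral ∫|Ψ|²du over the whole domain equals a^5/30·A², and A² cancels in the ratio.
Let t = u/a; then A² and the length scale cancel, so P = ∫_{1/12}^{1/3} t^2·(1 - t)^2 dt ÷ ∫_{0}^{1} t^2·(1 - t)^2 dt.
With ∫ t^2·(1 - t)^2 dt = t^3·(6·t^2 - 15·t + 10)/30 + C, the region integral is ≈ 0.00682629 and the full one is 1/30.
The result is P = 0.20479.

P ≈ 0.2048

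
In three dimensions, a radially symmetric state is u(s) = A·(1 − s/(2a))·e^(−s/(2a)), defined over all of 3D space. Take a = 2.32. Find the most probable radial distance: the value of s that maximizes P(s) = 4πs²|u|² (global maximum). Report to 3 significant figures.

s ≈ 12.1

The maximum of P(s) = 4πs²|u|² occurs where its derivative vanishes.
Solving yields s = a·(√(5) + 3).
With a = 2.32, the most probable radial distance is 12.15.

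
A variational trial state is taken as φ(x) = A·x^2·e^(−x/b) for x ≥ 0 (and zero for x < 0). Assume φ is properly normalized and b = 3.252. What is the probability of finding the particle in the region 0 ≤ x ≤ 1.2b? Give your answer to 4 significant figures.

P ≈ 0.09587

P = ∫_{0}^{1.2b} |φ(x)|² dx.
With A² fixed by ∫|φ|² = 1, i.e. A² = (3·b^5/4)^(−1), substitute and integrate.
In terms of u = x/b (A² and the length scale cancel between numerator and denominator), P = [∫_{0}^{1.2} u^4·e^(-2·u) du] / [∫_{0}^{∞} u^4·e^(-2·u) du].
Using ∫ u^4·e^(-2·u) du = -(u^4/2 + u^3 + 3·u^2/2 + 3·u/2 + 3/4)·e^(-2·u), the numerator is ≈ 0.0719014 and the denominator is 3/4.
Evaluating gives P = 0.095869.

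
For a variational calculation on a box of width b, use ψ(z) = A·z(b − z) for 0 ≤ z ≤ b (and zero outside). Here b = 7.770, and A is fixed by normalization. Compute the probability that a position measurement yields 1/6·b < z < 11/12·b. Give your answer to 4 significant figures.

|ψ|² is the probability density, so P = ∫_{1/6·b}^{11/12·b} |ψ|² dz.
With A² fixed by ∫|ψ|² = 1, i.e. A² = (b^5/30)^(−1), substitute and integrate.
Let u = z/b; then A² and the length scale cancel, so P = ∫_{1/6}^{11/12} u^2·(1 - u)^2 du ÷ ∫_{0}^{1} u^2·(1 - u)^2 du.
Using ∫ u^2·(1 - u)^2 du = u^3·(6·u^2 - 15·u + 10)/30, the numerator is ≈ 0.0319806 and the denominator is 1/30.
The result is P = 4421/4608.

P ≈ 0.9594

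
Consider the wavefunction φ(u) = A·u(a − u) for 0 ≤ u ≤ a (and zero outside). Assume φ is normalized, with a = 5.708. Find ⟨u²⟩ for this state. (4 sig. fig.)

By definition ⟨u²⟩ = ∫ u^2 |φ(u)|² du.
Evaluating both integrals, ⟨u²⟩ = 2·a^2/7.
With a = 5.708, ⟨u^2⟩ = 9.3089.

⟨u^2⟩ ≈ 9.309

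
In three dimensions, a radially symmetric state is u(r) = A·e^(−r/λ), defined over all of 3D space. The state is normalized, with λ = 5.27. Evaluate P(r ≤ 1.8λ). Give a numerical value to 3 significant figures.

P = ∫ |u|² 4πr² dr over r ≤ 1.8λ.
A² is fixed by ∫₀^∞ 4πr²|u|² dr = 1, i.e. A² = (π·λ^3)^(−1).
Let t = r/λ; then A², 4π and the length scale all cancel, so P = ∫_{0}^{1.8} t^2·e^(-2·t) dt ÷ ∫_{0}^{∞} t^2·e^(-2·t) dt.
With ∫ t^2·e^(-2·t) dt = -(2·t^2 + 2·t + 1)·e^(-2·t)/4 + C, the region integral is 1/4 - 277·e^(-18/5)/100 and the full one is 1/4.
Taking the ratio yields P = 0.6973.

P ≈ 0.697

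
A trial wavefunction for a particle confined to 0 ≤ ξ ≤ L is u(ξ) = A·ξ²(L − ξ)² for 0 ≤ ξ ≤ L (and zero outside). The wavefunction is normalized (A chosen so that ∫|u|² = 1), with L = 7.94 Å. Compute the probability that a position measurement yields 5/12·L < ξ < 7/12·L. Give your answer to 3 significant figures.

P ≈ 0.395

|u|² is the probability density, so P = ∫_{5/12·L}^{7/12·L} |u|² dξ.
Since A² = 1/(L^9/630), this is the region integral divided by the full normalization integral.
In terms of t = ξ/L (A² and the length scale cancel between numerator and denominator), P = [∫_{5/12}^{7/12} t^4·(1 - t)^4 dt] / [∫_{0}^{1} t^4·(1 - t)^4 dt].
An antiderivative of t^4·(1 - t)^4 is t^5·(70·t^4 - 315·t^3 + 540·t^2 - 420·t + 126)/630; evaluating from 5/12 to 7/12 gives ≈ 0.00062752, while the full integral is 1/630.
Evaluating gives P = 0.3953.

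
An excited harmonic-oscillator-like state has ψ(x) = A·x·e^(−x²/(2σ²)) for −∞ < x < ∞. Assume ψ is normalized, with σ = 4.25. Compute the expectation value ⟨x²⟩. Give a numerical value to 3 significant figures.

By definition ⟨x²⟩ = ∫ x^2 |ψ(x)|² dx.
The ratio of the moment integral to the normalization integral gives ⟨x²⟩ = 3·σ^2/2.
With σ = 4.25, ⟨x^2⟩ = 27.09.

⟨x^2⟩ ≈ 27.1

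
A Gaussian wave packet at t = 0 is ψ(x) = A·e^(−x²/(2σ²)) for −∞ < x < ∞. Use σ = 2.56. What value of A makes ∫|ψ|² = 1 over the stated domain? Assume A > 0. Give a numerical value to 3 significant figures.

A ≈ 0.469

Require ∫ |ψ|² dx = 1 over the whole domain.
Differentiating ∫e^(−αx²) dx = √(π/α) under α to get the higher moments, the integral (without the A² prefactor) comes out to √(π)·σ.
So A² = (√(π)·σ)^(−1).
With σ = 2.56: A² = 0.2204 and A = 0.4695.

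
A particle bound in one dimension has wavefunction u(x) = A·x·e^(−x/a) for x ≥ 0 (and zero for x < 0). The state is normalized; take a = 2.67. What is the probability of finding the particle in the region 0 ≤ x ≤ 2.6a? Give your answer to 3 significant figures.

P ≈ 0.891

P = ∫_{0}^{2.6a} |u(x)|² dx.
The normalization integral ∫|u|²dx over the whole domain equals a^3/4·A², and A² cancels in the ratio.
Substituting t = x/a, A² and the length scale cancel in the ratio: P = ∫_{0}^{2.6} t^2·e^(-2·t) dt / ∫_{0}^{∞} t^2·e^(-2·t) dt.
Using ∫ t^2·e^(-2·t) dt = -(2·t^2 + 2·t + 1)·e^(-2·t)/4, the numerator is 1/4 - 493·e^(-26/5)/100 and the denominator is 1/4.
This works out to P = 0.8912.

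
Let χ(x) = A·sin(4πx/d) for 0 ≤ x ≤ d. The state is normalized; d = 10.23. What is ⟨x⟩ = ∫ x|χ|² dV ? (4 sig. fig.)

⟨x⟩ = ∫ x |χ|² dx over the full domain.
Since the A² factors cancel between numerator and denominator, ⟨x⟩ = d/2.
With d = 10.23, ⟨x⟩ = 5.1150.

⟨x⟩ ≈ 5.115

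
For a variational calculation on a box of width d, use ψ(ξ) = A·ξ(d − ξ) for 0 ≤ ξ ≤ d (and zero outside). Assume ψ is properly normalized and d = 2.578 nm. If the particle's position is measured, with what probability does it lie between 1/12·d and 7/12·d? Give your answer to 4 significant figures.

P ≈ 0.6483

P = ∫_{1/12·d}^{7/12·d} |ψ(ξ)|² dξ.
With A² fixed by ∫|ψ|² = 1, i.e. A² = (d^5/30)^(−1), substitute and integrate.
In terms of u = ξ/d (A² and the length scale cancel between numerator and denominator), P = [∫_{1/12}^{7/12} u^2·(1 - u)^2 du] / [∫_{0}^{1} u^2·(1 - u)^2 du].
Using ∫ u^2·(1 - u)^2 du = u^3·(6·u^2 - 15·u + 10)/30, the numerator is ≈ 0.0216098 and the denominator is 1/30.
This works out to P = 4481/6912.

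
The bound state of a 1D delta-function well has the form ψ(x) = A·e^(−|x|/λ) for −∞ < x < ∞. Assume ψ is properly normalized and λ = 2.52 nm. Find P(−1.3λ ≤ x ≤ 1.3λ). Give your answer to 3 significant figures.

P ≈ 0.926

|ψ|² is the probability density, so P = ∫_{−1.3λ}^{1.3λ} |ψ|² dx.
The normalization integral ∫|ψ|²dx over the whole domain equals λ·A², and A² cancels in the ratio.
By symmetry take twice the x ≥ 0 contribution in numerator and denominator; the 2's cancel. In terms of u = x/λ (A² and the length scale cancel between numerator and denominator), P = [∫_{0}^{1.3} e^(-2·u) du] / [∫_{0}^{∞} e^(-2·u) du].
Using ∫ e^(-2·u) du = -e^(-2·u)/2, the numerator is 1/2 - e^(-13/5)/2 and the denominator is 1/2.
Evaluating gives P = 0.9257.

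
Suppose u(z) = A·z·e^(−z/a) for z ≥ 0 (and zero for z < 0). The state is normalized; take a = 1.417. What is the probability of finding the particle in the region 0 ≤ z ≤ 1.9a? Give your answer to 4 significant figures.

P ≈ 0.7311

P = ∫_{0}^{1.9a} |u(z)|² dz.
The normalization integral ∫|u|²dz over the whole domain equals a^3/4·A², and A² cancels in the ratio.
Substituting t = z/a, A² and the length scale cancel in the ratio: P = ∫_{0}^{1.9} t^2·e^(-2·t) dt / ∫_{0}^{∞} t^2·e^(-2·t) dt.
An antiderivative of t^2·e^(-2·t) is -(2·t^2 + 2·t + 1)·e^(-2·t)/4; evaluating from 0 to 1.9 gives 1/4 - 601·e^(-19/5)/200, while the full integral is 1/4.
Evaluating gives P = 0.73110.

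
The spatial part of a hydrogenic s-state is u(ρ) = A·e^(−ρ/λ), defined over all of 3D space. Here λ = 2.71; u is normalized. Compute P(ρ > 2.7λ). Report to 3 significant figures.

Integrate the radial probability density 4πρ²|u|² over ρ > 2.7λ.
Normalization gives A² = 1/(π·λ^3).
Substituting t = ρ/λ, A², 4π and the length scale all cancel in the ratio: P = ∫_{2.7}^{∞} t^2·e^(-2·t) dt / ∫_{0}^{∞} t^2·e^(-2·t) dt.
Using ∫ t^2·e^(-2·t) dt = -(2·t^2 + 2·t + 1)·e^(-2·t)/4, the numerator is 1049·e^(-27/5)/200 and the denominator is 1/4.
Taking the ratio yields P = 0.09476.

P ≈ 0.0948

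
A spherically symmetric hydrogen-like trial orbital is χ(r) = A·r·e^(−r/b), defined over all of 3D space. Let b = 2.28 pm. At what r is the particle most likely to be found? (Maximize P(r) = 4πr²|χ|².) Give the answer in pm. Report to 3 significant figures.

r ≈ 4.56 pm

Set d/dr [P(r) = 4πr²|χ|²] = 0 and solve for r > 0.
This gives r = 2·b.
With b = 2.28, the most probable radial distance is 4.560 pm.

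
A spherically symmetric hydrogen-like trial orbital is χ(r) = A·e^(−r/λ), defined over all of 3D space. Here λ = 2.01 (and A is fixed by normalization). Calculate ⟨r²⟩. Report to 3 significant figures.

By definition ⟨r²⟩ = ∫ r^2 |χ(r)|² 4πr² dr.
Recall ∫₀^∞ r^m e^(−r/β) dr = m!·β^(m+1), the ratio of the moment integral to the normalization integral gives ⟨r²⟩ = 3·λ^2.
Putting λ = 2.01 gives 12.12.

⟨r^2⟩ ≈ 12.1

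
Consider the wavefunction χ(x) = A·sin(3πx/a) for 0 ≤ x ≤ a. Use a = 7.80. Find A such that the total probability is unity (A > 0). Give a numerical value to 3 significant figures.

A ≈ 0.506

Normalization requires ∫|χ|² dx = 1, integrated from 0 to a.
With χ = A·sin(3πx/a), the integral evaluates to A²·[a/2].
Hence A² = 1/[a/2].
Substituting a = 7.80 gives A² = 0.2564, so A = 0.5064.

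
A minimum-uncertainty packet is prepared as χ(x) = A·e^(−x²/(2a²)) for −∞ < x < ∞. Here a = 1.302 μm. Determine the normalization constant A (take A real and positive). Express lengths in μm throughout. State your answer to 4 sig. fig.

A ≈ 0.6583 μm^(-1/2)

We need A² ∫|f|² dx = 1, taking the integral from −∞ to ∞.
With χ = A·e^(−x²/(2a²)), the integral evaluates to A²·[√(π)·a].
Setting this equal to 1 gives A² = 1/(√(π)·a).
With a = 1.302: A² = 0.43333 and A = 0.65827.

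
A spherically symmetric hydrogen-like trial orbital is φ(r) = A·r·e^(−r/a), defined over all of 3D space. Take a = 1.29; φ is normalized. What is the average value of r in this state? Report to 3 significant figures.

⟨r⟩ = ∫ r |φ|² 4πr² dr over the full domain.
Since the A² factors cancel between numerator and denominator, ⟨r⟩ = 5·a/2.
With a = 1.29, ⟨r⟩ = 3.225.

⟨r⟩ ≈ 3.23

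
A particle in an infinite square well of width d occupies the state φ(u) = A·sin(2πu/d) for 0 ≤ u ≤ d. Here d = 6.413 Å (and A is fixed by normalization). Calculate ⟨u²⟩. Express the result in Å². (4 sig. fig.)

⟨u^2⟩ ≈ 13.19 Å^2

The expectation value is the |φ|²-weighted average of u^2: ∫ u^2|φ|² du.
Evaluating both integrals, ⟨u²⟩ = -d^2/(8·π^2) + d^2/3.
Putting d = 6.413 gives 13.188.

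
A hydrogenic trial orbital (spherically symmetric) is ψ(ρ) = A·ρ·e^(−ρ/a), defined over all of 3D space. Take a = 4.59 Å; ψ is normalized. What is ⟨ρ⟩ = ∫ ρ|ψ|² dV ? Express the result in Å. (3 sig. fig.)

⟨ρ⟩ ≈ 11.5 Å

⟨ρ⟩ = ∫ ρ |ψ|² 4πρ² dρ over the full domain.
Since the A² factors cancel between numerator and denominator, ⟨ρ⟩ = 5·a/2.
Putting a = 4.59 gives 11.48.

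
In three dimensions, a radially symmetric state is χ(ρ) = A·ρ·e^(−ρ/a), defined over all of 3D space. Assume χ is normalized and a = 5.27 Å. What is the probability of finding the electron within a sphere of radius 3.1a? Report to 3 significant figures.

With dV = 4πρ²dρ, the probability is ∫|χ|² dV over ρ ≤ 3.1a.
A² is fixed by ∫₀^∞ 4πρ²|χ|² dρ = 1, i.e. A² = (3·π·a^5)^(−1).
Let u = ρ/a; then A², 4π and the length scale all cancel, so P = ∫_{0}^{3.1} u^4·e^(-2·u) du ÷ ∫_{0}^{∞} u^4·e^(-2·u) du.
With ∫ u^4·e^(-2·u) du = -(u^4/2 + u^3 + 3·u^2/2 + 3·u/2 + 3/4)·e^(-2·u) + C, the region integral is ≈ 0.55562 and the full one is 3/4.
The region integral divided by the full integral gives P = 0.7408.

P ≈ 0.741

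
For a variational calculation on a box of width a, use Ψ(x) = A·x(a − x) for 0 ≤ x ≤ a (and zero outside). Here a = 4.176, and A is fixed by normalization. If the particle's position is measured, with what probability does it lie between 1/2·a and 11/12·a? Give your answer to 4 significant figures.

The probability is P = ∫ |Ψ|² dx over [1/2·a, 11/12·a].
The normalization integral ∫|Ψ|²dx over the whole domain equals a^5/30·A², and A² cancels in the ratio.
Substituting u = x/a, A² and the length scale cancel in the ratio: P = ∫_{1/2}^{11/12} u^2·(1 - u)^2 du / ∫_{0}^{1} u^2·(1 - u)^2 du.
With ∫ u^2·(1 - u)^2 du = u^3·(6·u^2 - 15·u + 10)/30 + C, the region integral is ≈ 0.0164971 and the full one is 1/30.
Taking the ratio, P = 0.49491.

P ≈ 0.4949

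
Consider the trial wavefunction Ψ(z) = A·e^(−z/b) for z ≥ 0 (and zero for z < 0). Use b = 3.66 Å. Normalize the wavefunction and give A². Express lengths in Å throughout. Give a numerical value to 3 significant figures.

Normalization requires ∫|Ψ|² dz = 1, integrated from 0 to ∞.
Using ∫₀^∞ zⁿ e^(−αz) dz = n!/αⁿ⁺¹, the integral (without the A² prefactor) comes out to b/2.
Substituting b = 3.66 gives A² = 0.5464, so A = 0.7392.

A^2 ≈ 0.546 Å^(-1)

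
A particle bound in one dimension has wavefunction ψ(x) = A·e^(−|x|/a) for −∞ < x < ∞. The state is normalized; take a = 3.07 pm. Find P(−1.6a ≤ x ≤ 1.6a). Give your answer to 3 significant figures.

The probability is P = ∫ |ψ|² dx over [−1.6a, 1.6a].
The normalization integral ∫|ψ|²dx over the whole domain equals a·A², and A² cancels in the ratio.
By symmetry take twice the x ≥ 0 contribution in numerator and denominator; the 2's cancel. In terms of u = x/a (A² and the length scale cancel between numerator and denominator), P = [∫_{0}^{1.6} e^(-2·u) du] / [∫_{0}^{∞} e^(-2·u) du].
Using ∫ e^(-2·u) du = -e^(-2·u)/2, the numerator is 1/2 - e^(-16/5)/2 and the denominator is 1/2.
Taking the ratio, P = 0.9592.

P ≈ 0.959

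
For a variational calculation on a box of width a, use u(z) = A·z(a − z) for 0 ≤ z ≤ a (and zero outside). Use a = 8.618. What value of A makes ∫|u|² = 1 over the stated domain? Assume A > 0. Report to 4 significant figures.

A ≈ 0.02512

The normalization condition is ∫|u|² dz = 1 from 0 to a.
The integral (without the A² prefactor) comes out to a^5/30.
Plugging in a = 8.618 yields A = 0.025121.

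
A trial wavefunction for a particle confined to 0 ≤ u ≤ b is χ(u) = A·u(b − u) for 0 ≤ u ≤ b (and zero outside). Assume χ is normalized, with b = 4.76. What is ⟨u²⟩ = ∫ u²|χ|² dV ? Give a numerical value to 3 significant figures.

⟨u²⟩ = ∫ u^2 |χ|² du over the full domain.
Expanding the polynomial and integrating term by term, the ratio of the moment integral to the normalization integral gives ⟨u²⟩ = 2·b^2/7.
With b = 4.76, ⟨u^2⟩ = 6.474.

⟨u^2⟩ ≈ 6.47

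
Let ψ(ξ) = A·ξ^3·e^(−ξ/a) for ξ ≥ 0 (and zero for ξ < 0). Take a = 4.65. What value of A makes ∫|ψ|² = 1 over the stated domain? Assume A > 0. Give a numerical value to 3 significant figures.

A ≈ 0.00194

Require ∫ |ψ|² dξ = 1 over the whole domain.
∫|ψ|² dξ = A²·(45·a^7/8).
Hence A² = 1/[45·a^7/8].
Substituting a = 4.65 gives A² = 0.000003782, so A = 0.001945.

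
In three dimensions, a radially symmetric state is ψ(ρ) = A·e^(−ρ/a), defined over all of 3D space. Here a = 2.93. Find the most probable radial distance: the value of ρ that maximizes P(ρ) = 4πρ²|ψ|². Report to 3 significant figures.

ρ ≈ 2.93

Differentiate P(ρ) = 4πρ²|ψ|² with respect to ρ and set to zero.
This gives ρ = a.
With a = 2.93, the most probable radial distance is 2.930.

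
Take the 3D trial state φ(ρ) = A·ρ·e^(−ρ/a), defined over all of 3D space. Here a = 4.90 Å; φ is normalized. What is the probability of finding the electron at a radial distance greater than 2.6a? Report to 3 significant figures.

With dV = 4πρ²dρ, the probability is ∫|φ|² dV over ρ > 2.6a.
The full normalization integral is A²·[3·π·a^5] = 1, fixing A².
Substituting u = ρ/a, A², 4π and the length scale all cancel in the ratio: P = ∫_{2.6}^{∞} u^4·e^(-2·u) du / ∫_{0}^{∞} u^4·e^(-2·u) du.
An antiderivative of u^4·e^(-2·u) is -(u^4/2 + u^3 + 3·u^2/2 + 3·u/2 + 3/4)·e^(-2·u); evaluating from 2.6 to ∞ gives ≈ 0.30460, while the full integral is 3/4.
Taking the ratio yields P = 0.4061.

P ≈ 0.406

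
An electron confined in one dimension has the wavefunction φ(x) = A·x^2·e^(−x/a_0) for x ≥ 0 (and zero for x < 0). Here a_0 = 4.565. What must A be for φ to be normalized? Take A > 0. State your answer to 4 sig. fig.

The normalization condition is ∫|φ|² dx = 1 from 0 to ∞.
Recall ∫₀^∞ x^m e^(−x/β) dx = m!·β^(m+1), with φ = A·x^2·e^(−x/a_0), the integral evaluates to A²·[3·a_0^5/4].
Substituting a_0 = 4.565 gives A² = 0.00067257, so A = 0.025934.

A ≈ 0.02593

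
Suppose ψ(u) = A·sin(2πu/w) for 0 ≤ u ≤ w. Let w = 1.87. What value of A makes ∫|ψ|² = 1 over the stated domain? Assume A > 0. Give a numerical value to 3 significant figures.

A ≈ 1.03

We need A² ∫|f|² du = 1, taking the integral from 0 to w.
Using sin²θ = (1 − cos 2θ)/2, the integral (without the A² prefactor) comes out to w/2.
Hence A² = 1/[w/2].
Plugging in w = 1.87 yields A = 1.034.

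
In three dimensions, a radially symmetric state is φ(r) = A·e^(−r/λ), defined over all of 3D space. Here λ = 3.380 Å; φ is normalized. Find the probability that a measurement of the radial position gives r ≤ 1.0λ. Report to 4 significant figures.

P = ∫ |φ|² 4πr² dr over r ≤ 1.0λ.
The full normalization integral is A²·[π·λ^3] = 1, fixing A².
In terms of u = r/λ (A², 4π and the length scale all cancel between numerator and denominator), P = [∫_{0}^{1.0} u^2·e^(-2·u) du] / [∫_{0}^{∞} u^2·e^(-2·u) du].
An antiderivative of u^2·e^(-2·u) is -(2·u^2 + 2·u + 1)·e^(-2·u)/4; evaluating from 0 to 1.0 gives 1/4 - 5·e^(-2)/4, while the full integral is 1/4.
This evaluates to P = 0.32332.

P ≈ 0.3233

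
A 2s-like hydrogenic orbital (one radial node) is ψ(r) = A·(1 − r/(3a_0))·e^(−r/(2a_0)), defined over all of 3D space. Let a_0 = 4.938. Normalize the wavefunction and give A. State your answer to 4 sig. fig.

A ≈ 0.03149

We need A² ∫|f|² 4πr² dr = 1, taking the integral from 0 to ∞.
In 3D with spherical symmetry the volume element is 4πr² dr.
With ψ = A·(1 − r/(3a_0))·e^(−r/(2a_0)), the integral evaluates to A²·[8·π·a_0^3/3].
Plugging in a_0 = 4.938 yields A = 0.031486.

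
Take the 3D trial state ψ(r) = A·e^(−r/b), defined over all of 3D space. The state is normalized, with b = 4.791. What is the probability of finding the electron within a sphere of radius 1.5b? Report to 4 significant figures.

Integrate the radial probability density 4πr²|ψ|² over r ≤ 1.5b.
Normalization gives A² = 1/(π·b^3).
Substituting u = r/b, A², 4π and the length scale all cancel in the ratio: P = ∫_{0}^{1.5} u^2·e^(-2·u) du / ∫_{0}^{∞} u^2·e^(-2·u) du.
Using ∫ u^2·e^(-2·u) du = -(2·u^2 + 2·u + 1)·e^(-2·u)/4, the numerator is 1/4 - 17·e^(-3)/8 and the denominator is 1/4.
Taking the ratio yields P = 0.57681.

P ≈ 0.5768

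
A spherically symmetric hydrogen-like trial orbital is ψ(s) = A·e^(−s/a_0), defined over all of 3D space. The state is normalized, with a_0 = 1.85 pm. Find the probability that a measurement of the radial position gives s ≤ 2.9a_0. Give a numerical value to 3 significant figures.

With dV = 4πs²ds, the probability is ∫|ψ|² dV over s ≤ 2.9a_0.
The full normalization integral is A²·[π·a_0^3] = 1, fixing A².
Let u = s/a_0; then A², 4π and the length scale all cancel, so P = ∫_{0}^{2.9} u^2·e^(-2·u) du ÷ ∫_{0}^{∞} u^2·e^(-2·u) du.
An antiderivative of u^2·e^(-2·u) is -(2·u^2 + 2·u + 1)·e^(-2·u)/4; evaluating from 0 to 2.9 gives 1/4 - 1181·e^(-29/5)/200, while the full integral is 1/4.
Taking the ratio yields P = 0.9285.

P ≈ 0.928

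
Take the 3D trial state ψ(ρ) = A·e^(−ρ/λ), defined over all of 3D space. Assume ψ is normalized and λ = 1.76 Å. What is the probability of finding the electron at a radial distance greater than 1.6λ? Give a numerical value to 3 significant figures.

P ≈ 0.380

Integrate the radial probability density 4πρ²|ψ|² over ρ > 1.6λ.
The full normalization integral is A²·[π·λ^3] = 1, fixing A².
In terms of u = ρ/λ (A², 4π and the length scale all cancel between numerator and denominator), P = [∫_{1.6}^{∞} u^2·e^(-2·u) du] / [∫_{0}^{∞} u^2·e^(-2·u) du].
Using ∫ u^2·e^(-2·u) du = -(2·u^2 + 2·u + 1)·e^(-2·u)/4, the numerator is 233·e^(-16/5)/100 and the denominator is 1/4.
The region integral divided by the full integral gives P = 0.3799.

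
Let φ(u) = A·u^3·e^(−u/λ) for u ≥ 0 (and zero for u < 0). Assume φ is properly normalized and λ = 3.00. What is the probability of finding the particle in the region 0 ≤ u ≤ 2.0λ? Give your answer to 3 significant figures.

P ≈ 0.111

|φ|² is the probability density, so P = ∫_{0}^{2.0λ} |φ|² du.
The normalization integral ∫|φ|²du over the whole domain equals 45·λ^7/8·A², and A² cancels in the ratio.
Let t = u/λ; then A² and the length scale cancel, so P = ∫_{0}^{2.0} t^6·e^(-2·t) dt ÷ ∫_{0}^{∞} t^6·e^(-2·t) dt.
An antiderivative of t^6·e^(-2·t) is -(4·t^6 + 12·t^5 + 30·t^4 + 60·t^3 + 90·t^2 + 90·t + 45)·e^(-2·t)/8; evaluating from 0 to 2.0 gives 45/8 - 2185·e^(-4)/8, while the full integral is 45/8.
Taking the ratio, P = 0.1107.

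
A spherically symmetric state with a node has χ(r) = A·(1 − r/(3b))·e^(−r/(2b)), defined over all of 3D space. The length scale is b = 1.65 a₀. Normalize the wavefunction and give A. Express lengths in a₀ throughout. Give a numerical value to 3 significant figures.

Require ∫ |χ|² 4πr² dr = 1 over the whole domain.
Carrying out the integral gives A² · 8·π·b^3/3.
Substituting b = 1.65 gives A² = 0.02657, so A = 0.1630.

A ≈ 0.163 a₀^(-3/2)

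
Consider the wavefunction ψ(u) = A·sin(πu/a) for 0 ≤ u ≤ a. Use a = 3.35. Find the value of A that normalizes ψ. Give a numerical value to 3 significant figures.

A ≈ 0.773

Normalization requires ∫|ψ|² du = 1, integrated from 0 to a.
Using sin²θ = (1 − cos 2θ)/2, with ψ = A·sin(πu/a), the integral evaluates to A²·[a/2].
With a = 3.35: A² = 0.5970 and A = 0.7727.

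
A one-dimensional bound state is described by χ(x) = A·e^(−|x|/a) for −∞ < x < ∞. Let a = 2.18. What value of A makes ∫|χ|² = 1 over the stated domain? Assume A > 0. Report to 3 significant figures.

A ≈ 0.677

The normalization condition is ∫|χ|² dx = 1 from −∞ to ∞.
With ∫₀^∞ x^0 e^(−αx) dx = 0!/α^1, the integral (without the A² prefactor) comes out to a.
Setting this equal to 1 gives A² = 1/(a).
With a = 2.18: A² = 0.4587 and A = 0.6773.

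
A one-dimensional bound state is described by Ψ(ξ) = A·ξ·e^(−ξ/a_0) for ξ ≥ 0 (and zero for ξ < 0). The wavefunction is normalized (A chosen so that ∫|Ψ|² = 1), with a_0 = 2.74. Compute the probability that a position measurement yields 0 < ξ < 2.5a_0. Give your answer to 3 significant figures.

P = ∫_{0}^{2.5a_0} |Ψ(ξ)|² dξ.
With A² fixed by ∫|Ψ|² = 1, i.e. A² = (a_0^3/4)^(−1), substitute and integrate.
Substituting u = ξ/a_0, A² and the length scale cancel in the ratio: P = ∫_{0}^{2.5} u^2·e^(-2·u) du / ∫_{0}^{∞} u^2·e^(-2·u) du.
With ∫ u^2·e^(-2·u) du = -(2·u^2 + 2·u + 1)·e^(-2·u)/4 + C, the region integral is 1/4 - 37·e^(-5)/8 and the full one is 1/4.
Taking the ratio, P = 0.8753.

P ≈ 0.875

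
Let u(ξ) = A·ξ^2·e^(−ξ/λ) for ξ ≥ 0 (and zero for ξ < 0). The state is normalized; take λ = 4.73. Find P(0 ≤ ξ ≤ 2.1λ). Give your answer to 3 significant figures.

The probability is P = ∫ |u|² dξ over [0, 2.1λ].
Since A² = 1/(3·λ^5/4), this is the region integral divided by the full normalization integral.
Let t = ξ/λ; then A² and the length scale cancel, so P = ∫_{0}^{2.1} t^4·e^(-2·t) dt ÷ ∫_{0}^{∞} t^4·e^(-2·t) dt.
An antiderivative of t^4·e^(-2·t) is -(t^4/2 + t^3 + 3·t^2/2 + 3·t/2 + 3/4)·e^(-2·t); evaluating from 0 to 2.1 gives ≈ 0.30763, while the full integral is 3/4.
Taking the ratio, P = 0.4102.

P ≈ 0.410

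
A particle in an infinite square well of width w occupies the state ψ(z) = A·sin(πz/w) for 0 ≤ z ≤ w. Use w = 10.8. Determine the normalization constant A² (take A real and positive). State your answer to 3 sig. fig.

Normalization requires ∫|ψ|² dz = 1, integrated from 0 to w.
With ∫₀^w sin²(nπz/w) dz = w/2, ∫|ψ|² dz = A²·(w/2).
Setting this equal to 1 gives A² = 1/(w/2).
With w = 10.8: A² = 0.1852 and A = 0.4303.

A^2 ≈ 0.185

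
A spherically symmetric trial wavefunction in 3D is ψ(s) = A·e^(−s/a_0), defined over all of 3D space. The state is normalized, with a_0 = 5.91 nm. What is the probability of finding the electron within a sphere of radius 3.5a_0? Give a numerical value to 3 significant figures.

P ≈ 0.970

P = ∫ |ψ|² 4πs² ds over s ≤ 3.5a_0.
Normalization gives A² = 1/(π·a_0^3).
Substituting u = s/a_0, A², 4π and the length scale all cancel in the ratio: P = ∫_{0}^{3.5} u^2·e^(-2·u) du / ∫_{0}^{∞} u^2·e^(-2·u) du.
An antiderivative of u^2·e^(-2·u) is -(2·u^2 + 2·u + 1)·e^(-2·u)/4; evaluating from 0 to 3.5 gives 1/4 - 65·e^(-7)/8, while the full integral is 1/4.
Taking the ratio yields P = 0.9704.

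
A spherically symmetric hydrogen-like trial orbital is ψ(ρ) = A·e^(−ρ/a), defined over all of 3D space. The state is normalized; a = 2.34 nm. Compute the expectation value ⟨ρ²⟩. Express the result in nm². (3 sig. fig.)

⟨ρ²⟩ = ∫ ρ^2 |ψ|² 4πρ² dρ over the full domain.
Since the A² factors cancel between numerator and denominator, ⟨ρ²⟩ = 3·a^2.
Putting a = 2.34 gives 16.43.

⟨ρ^2⟩ ≈ 16.4 nm^2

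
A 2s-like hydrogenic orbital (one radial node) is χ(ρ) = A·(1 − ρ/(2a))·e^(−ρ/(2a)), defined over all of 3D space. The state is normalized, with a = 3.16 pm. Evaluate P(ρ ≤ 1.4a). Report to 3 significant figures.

P ≈ 0.0481

With dV = 4πρ²dρ, the probability is ∫|χ|² dV over ρ ≤ 1.4a.
Normalization gives A² = 1/(8·π·a^3).
Substituting u = ρ/a, A², 4π and the length scale all cancel in the ratio: P = ∫_{0}^{1.4} u^2·(1 - u/2)^2·e^(-u) du / ∫_{0}^{∞} u^2·(1 - u/2)^2·e^(-u) du.
With ∫ u^2·(1 - u/2)^2·e^(-u) du = -(u^4/4 + u^2 + 2·u + 2)·e^(-u) + C, the region integral is ≈ 0.096173 and the full one is 2.
Taking the ratio yields P = 0.04809.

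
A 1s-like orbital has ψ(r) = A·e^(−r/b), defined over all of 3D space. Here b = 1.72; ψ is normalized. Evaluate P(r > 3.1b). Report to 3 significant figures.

P ≈ 0.0536

P = ∫ |ψ|² 4πr² dr over r > 3.1b.
Normalization gives A² = 1/(π·b^3).
Let u = r/b; then A², 4π and the length scale all cancel, so P = ∫_{3.1}^{∞} u^2·e^(-2·u) du ÷ ∫_{0}^{∞} u^2·e^(-2·u) du.
With ∫ u^2·e^(-2·u) du = -(2·u^2 + 2·u + 1)·e^(-2·u)/4 + C, the region integral is 1321·e^(-31/5)/200 and the full one is 1/4.
The region integral divided by the full integral gives P = 0.05362.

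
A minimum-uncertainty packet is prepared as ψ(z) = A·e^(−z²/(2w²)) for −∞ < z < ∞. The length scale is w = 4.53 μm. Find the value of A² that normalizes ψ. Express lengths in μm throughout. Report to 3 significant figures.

A^2 ≈ 0.125 μm^(-1)

We need A² ∫|f|² dz = 1, taking the integral from −∞ to ∞.
The integral (without the A² prefactor) comes out to √(π)·w.
Plugging in w = 4.53 yields A = 0.3529.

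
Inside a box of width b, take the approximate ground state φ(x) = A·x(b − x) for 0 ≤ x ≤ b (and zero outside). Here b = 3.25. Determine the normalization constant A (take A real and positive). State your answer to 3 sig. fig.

We need A² ∫|f|² dx = 1, taking the integral from 0 to b.
Expanding the polynomial and integrating term by term, with φ = A·x(b − x), the integral evaluates to A²·[b^5/30].
Hence A² = 1/[b^5/30].
Substituting b = 3.25 gives A² = 0.08274, so A = 0.2876.

A ≈ 0.288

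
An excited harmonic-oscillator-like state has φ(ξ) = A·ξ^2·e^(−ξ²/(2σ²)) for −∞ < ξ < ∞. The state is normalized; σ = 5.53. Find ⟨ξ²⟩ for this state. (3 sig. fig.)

⟨ξ^2⟩ ≈ 76.5

The expectation value is the |φ|²-weighted average of ξ^2: ∫ ξ^2|φ|² dξ.
Differentiating ∫e^(−αξ²) dξ = √(π/α) under α to get the higher moments, the ratio of the moment integral to the normalization integral gives ⟨ξ²⟩ = 5·σ^2/2.
With σ = 5.53, ⟨ξ^2⟩ = 76.45.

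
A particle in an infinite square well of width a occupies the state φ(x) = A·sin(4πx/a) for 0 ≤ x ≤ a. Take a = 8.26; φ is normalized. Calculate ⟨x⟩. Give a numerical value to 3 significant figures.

⟨x⟩ ≈ 4.13

By definition ⟨x⟩ = ∫ x |φ(x)|² dx.
Evaluating both integrals, ⟨x⟩ = a/2.
Putting a = 8.26 gives 4.130.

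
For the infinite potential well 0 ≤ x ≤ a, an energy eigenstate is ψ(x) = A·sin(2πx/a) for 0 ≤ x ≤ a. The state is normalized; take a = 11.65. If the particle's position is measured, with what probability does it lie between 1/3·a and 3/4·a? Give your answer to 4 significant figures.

P = ∫_{1/3·a}^{3/4·a} |ψ(x)|² dx.
With A² fixed by ∫|ψ|² = 1, i.e. A² = (a/2)^(−1), substitute and integrate.
In terms of u = x/a (A² and the length scale cancel between numerator and denominator), P = [∫_{1/3}^{3/4} sin(2·π·u)^2 du] / [∫_{0}^{1} sin(2·π·u)^2 du].
Using ∫ sin(2·π·u)^2 du = u/2 - sin(4·π·u)/(8·π), the numerator is -√(3)/(16·π) + 5/24 and the denominator is 1/2.
This works out to P = -√(3)/(8·π) + 5/12.

P ≈ 0.3478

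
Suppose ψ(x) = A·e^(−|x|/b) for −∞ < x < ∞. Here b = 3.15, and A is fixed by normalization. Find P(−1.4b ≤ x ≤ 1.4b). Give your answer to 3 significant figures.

P ≈ 0.939

The probability is P = ∫ |ψ|² dx over [−1.4b, 1.4b].
Since A² = 1/(b), this is the region integral divided by the full normalization integral.
By symmetry take twice the x ≥ 0 contribution in numerator and denominator; the 2's cancel. Substituting u = x/b, A² and the length scale cancel in the ratio: P = ∫_{0}^{1.4} e^(-2·u) du / ∫_{0}^{∞} e^(-2·u) du.
With ∫ e^(-2·u) du = -e^(-2·u)/2 + C, the region integral is 1/2 - e^(-14/5)/2 and the full one is 1/2.
Evaluating gives P = 0.9392.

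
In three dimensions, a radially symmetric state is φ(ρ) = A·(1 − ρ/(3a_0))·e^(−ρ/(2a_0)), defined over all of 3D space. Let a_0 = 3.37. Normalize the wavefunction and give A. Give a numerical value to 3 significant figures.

Require ∫ |φ|² 4πρ² dρ = 1 over the whole domain.
With φ = A·(1 − ρ/(3a_0))·e^(−ρ/(2a_0)), the integral evaluates to A²·[8·π·a_0^3/3].
Hence A² = 1/[8·π·a_0^3/3].
Substituting a_0 = 3.37 gives A² = 0.003119, so A = 0.05585.

A ≈ 0.0558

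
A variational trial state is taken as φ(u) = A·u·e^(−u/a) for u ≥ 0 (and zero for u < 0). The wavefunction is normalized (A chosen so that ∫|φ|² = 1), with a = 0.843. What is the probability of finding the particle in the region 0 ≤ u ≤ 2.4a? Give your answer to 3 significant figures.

P ≈ 0.857

|φ|² is the probability density, so P = ∫_{0}^{2.4a} |φ|² du.
The normalization integral ∫|φ|²du over the whole domain equals a^3/4·A², and A² cancels in the ratio.
In terms of t = u/a (A² and the length scale cancel between numerator and denominator), P = [∫_{0}^{2.4} t^2·e^(-2·t) dt] / [∫_{0}^{∞} t^2·e^(-2·t) dt].
An antiderivative of t^2·e^(-2·t) is -(2·t^2 + 2·t + 1)·e^(-2·t)/4; evaluating from 0 to 2.4 gives 1/4 - 433·e^(-24/5)/100, while the full integral is 1/4.
Taking the ratio, P = 0.8575.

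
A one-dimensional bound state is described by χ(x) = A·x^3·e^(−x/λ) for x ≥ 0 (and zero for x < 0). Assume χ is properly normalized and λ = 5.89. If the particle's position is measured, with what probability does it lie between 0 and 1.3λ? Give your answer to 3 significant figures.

The probability is P = ∫ |χ|² dx over [0, 1.3λ].
Since A² = 1/(45·λ^7/8), this is the region integral divided by the full normalization integral.
Let u = x/λ; then A² and the length scale cancel, so P = ∫_{0}^{1.3} u^6·e^(-2·u) du ÷ ∫_{0}^{∞} u^6·e^(-2·u) du.
Using ∫ u^6·e^(-2·u) du = -(4·u^6 + 12·u^5 + 30·u^4 + 60·u^3 + 90·u^2 + 90·u + 45)·e^(-2·u)/8, the numerator is ≈ 0.096582 and the denominator is 45/8.
Evaluating gives P = 0.01717.

P ≈ 0.0172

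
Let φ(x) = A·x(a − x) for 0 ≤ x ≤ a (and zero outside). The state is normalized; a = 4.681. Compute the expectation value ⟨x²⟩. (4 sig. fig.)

⟨x²⟩ = ∫ x^2 |φ|² dx over the full domain.
Expanding the polynomial and integrating term by term, evaluating both integrals, ⟨x²⟩ = 2·a^2/7.
With a = 4.681, ⟨x^2⟩ = 6.2605.

⟨x^2⟩ ≈ 6.261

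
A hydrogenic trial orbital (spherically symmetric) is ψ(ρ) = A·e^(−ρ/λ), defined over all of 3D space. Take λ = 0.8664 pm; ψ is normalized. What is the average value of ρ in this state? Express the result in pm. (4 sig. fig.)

⟨ρ⟩ ≈ 1.300 pm

The expectation value is the |ψ|²-weighted average of ρ: ∫ ρ|ψ|² 4πρ² dρ.
Since the A² factors cancel between numerator and denominator, ⟨ρ⟩ = 3·λ/2.
With λ = 0.8664, ⟨ρ⟩ = 1.2996.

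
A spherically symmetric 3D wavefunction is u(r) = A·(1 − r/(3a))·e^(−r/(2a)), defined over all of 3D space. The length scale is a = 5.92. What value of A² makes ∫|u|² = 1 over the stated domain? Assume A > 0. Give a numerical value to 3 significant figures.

Normalization requires ∫|u|² 4πr² dr = 1, integrated from 0 to ∞.
(Spherical symmetry: dV = 4πr² dr.)
Recall ∫₀^∞ r^m e^(−r/β) dr = m!·β^(m+1), with u = A·(1 − r/(3a))·e^(−r/(2a)), the integral evaluates to A²·[8·π·a^3/3].
Hence A² = 1/[8·π·a^3/3].
Substituting a = 5.92 gives A² = 0.0005753, so A = 0.02399.

A^2 ≈ 0.000575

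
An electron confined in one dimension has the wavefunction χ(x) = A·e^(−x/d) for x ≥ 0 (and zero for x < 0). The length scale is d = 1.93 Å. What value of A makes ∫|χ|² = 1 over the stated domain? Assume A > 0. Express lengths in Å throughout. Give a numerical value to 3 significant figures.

Require ∫ |χ|² dx = 1 over the whole domain.
The integral (without the A² prefactor) comes out to d/2.
Setting this equal to 1 gives A² = 1/(d/2).
With d = 1.93: A² = 1.036 and A = 1.018.

A ≈ 1.02 Å^(-1/2)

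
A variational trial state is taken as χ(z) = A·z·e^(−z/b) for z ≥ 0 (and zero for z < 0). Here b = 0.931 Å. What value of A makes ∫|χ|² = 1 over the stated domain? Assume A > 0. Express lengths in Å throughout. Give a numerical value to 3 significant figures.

Require ∫ |χ|² dz = 1 over the whole domain.
∫|χ|² dz = A²·(b^3/4).
Setting this equal to 1 gives A² = 1/(b^3/4).
Plugging in b = 0.931 yields A = 2.226.

A ≈ 2.23 Å^(-3/2)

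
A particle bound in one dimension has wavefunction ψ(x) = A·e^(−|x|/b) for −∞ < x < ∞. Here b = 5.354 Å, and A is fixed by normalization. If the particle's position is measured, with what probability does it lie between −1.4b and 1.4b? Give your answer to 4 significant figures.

The probability is P = ∫ |ψ|² dx over [−1.4b, 1.4b].
Since A² = 1/(b), this is the region integral divided by the full normalization integral.
Both integrals are even about x = 0, so only the x ≥ 0 halves are needed (the factors of 2 cancel). Let u = x/b; then A² and the length scale cancel, so P = ∫_{0}^{1.4} e^(-2·u) du ÷ ∫_{0}^{∞} e^(-2·u) du.
Using ∫ e^(-2·u) du = -e^(-2·u)/2, the numerator is 1/2 - e^(-14/5)/2 and the denominator is 1/2.
Evaluating gives P = 0.93919.

P ≈ 0.9392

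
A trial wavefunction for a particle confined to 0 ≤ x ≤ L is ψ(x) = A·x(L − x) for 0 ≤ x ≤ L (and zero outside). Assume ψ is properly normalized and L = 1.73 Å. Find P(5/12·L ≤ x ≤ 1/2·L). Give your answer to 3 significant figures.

The probability is P = ∫ |ψ|² dx over [5/12·L, 1/2·L].
With A² fixed by ∫|ψ|² = 1, i.e. A² = (L^5/30)^(−1), substitute and integrate.
Let u = x/L; then A² and the length scale cancel, so P = ∫_{5/12}^{1/2} u^2·(1 - u)^2 du ÷ ∫_{0}^{1} u^2·(1 - u)^2 du.
An antiderivative of u^2·(1 - u)^2 is u^3·(6·u^2 - 15·u + 10)/30; evaluating from 5/12 to 1/2 gives ≈ 0.0051127, while the full integral is 1/30.
This works out to P = 0.1534.

P ≈ 0.153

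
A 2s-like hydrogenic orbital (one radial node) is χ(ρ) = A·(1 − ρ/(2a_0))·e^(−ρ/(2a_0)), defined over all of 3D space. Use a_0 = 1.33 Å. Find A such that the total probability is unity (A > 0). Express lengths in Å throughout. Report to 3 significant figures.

The normalization condition is ∫|χ|² 4πρ² dρ = 1 from 0 to ∞.
(Spherical symmetry: dV = 4πρ² dρ.)
With χ = A·(1 − ρ/(2a_0))·e^(−ρ/(2a_0)), the integral evaluates to A²·[8·π·a_0^3].
So A² = (8·π·a_0^3)^(−1).
Substituting a_0 = 1.33 gives A² = 0.01691, so A = 0.1300.

A ≈ 0.130 Å^(-3/2)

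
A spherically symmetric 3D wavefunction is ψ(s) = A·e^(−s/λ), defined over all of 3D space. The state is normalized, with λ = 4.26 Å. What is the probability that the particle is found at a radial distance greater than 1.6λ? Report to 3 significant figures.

P ≈ 0.380

P = ∫ |ψ|² 4πs² ds over s > 1.6λ.
Normalization gives A² = 1/(π·λ^3).
In terms of u = s/λ (A², 4π and the length scale all cancel between numerator and denominator), P = [∫_{1.6}^{∞} u^2·e^(-2·u) du] / [∫_{0}^{∞} u^2·e^(-2·u) du].
Using ∫ u^2·e^(-2·u) du = -(2·u^2 + 2·u + 1)·e^(-2·u)/4, the numerator is 233·e^(-16/5)/100 and the denominator is 1/4.
The region integral divided by the full integral gives P = 0.3799.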